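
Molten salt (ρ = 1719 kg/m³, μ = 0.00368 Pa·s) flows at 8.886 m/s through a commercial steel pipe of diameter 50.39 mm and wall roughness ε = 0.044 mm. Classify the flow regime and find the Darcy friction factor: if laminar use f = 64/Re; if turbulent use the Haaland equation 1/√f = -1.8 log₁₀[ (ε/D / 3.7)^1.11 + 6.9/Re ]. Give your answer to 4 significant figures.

Re = ρVD/μ = 1719·8.886·0.05039/0.00368 = 2.092e+05.
Re > 4000 → turbulent. ε/D = 4.4e-05/0.05039 = 0.000873; Haaland: 1/√f = -1.8 log₁₀[9.42e-05 + 3.3e-05] = 7.012, so f = 0.02034.

f ≈ 0.02034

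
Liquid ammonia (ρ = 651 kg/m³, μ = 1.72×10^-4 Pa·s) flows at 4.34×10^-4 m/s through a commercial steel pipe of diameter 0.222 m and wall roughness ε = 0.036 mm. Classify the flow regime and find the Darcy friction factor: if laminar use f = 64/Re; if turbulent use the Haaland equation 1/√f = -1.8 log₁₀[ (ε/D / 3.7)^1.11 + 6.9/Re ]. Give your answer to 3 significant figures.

Re = ρVD/μ = 651·0.000434·0.222/0.000172 = 364.7.
Re < 2300 → laminar, so f = 64/Re = 0.1755 (roughness is irrelevant in laminar flow).

f ≈ 0.176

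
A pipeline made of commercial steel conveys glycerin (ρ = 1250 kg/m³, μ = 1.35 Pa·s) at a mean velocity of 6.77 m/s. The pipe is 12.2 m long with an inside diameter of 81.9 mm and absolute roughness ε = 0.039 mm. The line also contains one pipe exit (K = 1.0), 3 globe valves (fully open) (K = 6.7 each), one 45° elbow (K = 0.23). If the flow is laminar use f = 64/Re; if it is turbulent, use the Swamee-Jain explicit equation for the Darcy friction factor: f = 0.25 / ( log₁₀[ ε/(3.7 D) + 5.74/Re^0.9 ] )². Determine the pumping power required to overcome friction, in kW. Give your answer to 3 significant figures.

P ≈ 40.8 kW

Reynolds number Re = ρVD/μ = 1250 · 6.77 · 0.0819 / 1.35 = 513.4.
Re < 2300 → laminar flow, so f = 64/Re = 64/513.4 = 0.1247 (the turbulent correlation is not needed).
Total minor-loss coefficient ΣK = 1·1 + 3·6.7 + 1·0.23 = 21.3.
ΔP = [f·L/D + ΣK]·(ρV²/2) = [0.1247·12.2/0.0819 + 21.3]·(1250·6.77²/2) = [18.57 + 21.3]·2.865e+04 = 1.143e+06 Pa.
Q = V·A = 6.77·0.005268 = 0.03567 m³/s.
Pumping power P = QΔP = 0.03567·1.143e+06 = 40760 W = 40.8 kW.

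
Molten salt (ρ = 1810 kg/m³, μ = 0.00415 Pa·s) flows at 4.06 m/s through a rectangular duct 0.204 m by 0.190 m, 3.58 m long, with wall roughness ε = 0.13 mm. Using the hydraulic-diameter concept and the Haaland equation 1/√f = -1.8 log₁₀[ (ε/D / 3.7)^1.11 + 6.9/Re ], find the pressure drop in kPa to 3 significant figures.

Hydraulic diameter D_h = 4A/P = 4·(0.204·0.19)/(2·(0.204+0.19)) = 0.155/0.788 = 0.1968 m.
Re = ρVD_h/μ = 1810·4.06·0.1968/0.00415 = 3.484e+05.
ε/D_h = 0.00013/0.1968 = 0.000661; Haaland gives 1/√f = -1.8 log₁₀[6.91e-05+1.98e-05] = 7.292, so f = 0.01881.
ΔP = f(L/D_h)(ρV²/2) = 0.01881·3.58/0.1968·1.492e+04 = 5105 Pa.
ΔP = 5.10 kPa.

ΔP ≈ 5.10 kPa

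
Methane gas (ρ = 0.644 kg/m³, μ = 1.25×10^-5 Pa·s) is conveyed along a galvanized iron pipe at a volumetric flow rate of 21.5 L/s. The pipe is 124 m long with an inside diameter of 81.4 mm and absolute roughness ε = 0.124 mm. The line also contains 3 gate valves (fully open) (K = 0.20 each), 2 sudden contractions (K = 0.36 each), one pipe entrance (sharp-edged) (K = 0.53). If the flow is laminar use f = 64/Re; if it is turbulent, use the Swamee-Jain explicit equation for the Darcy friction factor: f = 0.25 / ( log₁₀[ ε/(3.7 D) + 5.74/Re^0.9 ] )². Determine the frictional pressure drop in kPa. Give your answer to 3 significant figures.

ΔP ≈ 0.261 kPa

Q = 21.5 L/s = 21.5/1000 = 0.0215 m³/s.
Cross-sectional area A = πD²/4 = π(0.0814)²/4 = 0.005204 m²; mean velocity V = Q/A = 0.0215/0.005204 = 4.131 m/s.
Reynolds number Re = ρVD/μ = 0.644 · 4.131 · 0.0814 / 1.25e-05 = 1.733e+04.
Re > 4000 → turbulent. Relative roughness ε/D = 0.000124/0.0814 = 0.00152. Swamee-Jain: f = 0.25/(log₁₀[0.00152/3.7 + 5.74/1.733e+04^0.9])² = 0.25/(log₁₀[0.000412 + 0.000879])² = 0.25/(-2.889)² = 0.02995.
Total minor-loss coefficient ΣK = 3·0.2 + 2·0.36 + 1·0.53 = 1.85.
ΔP = [f·L/D + ΣK]·(ρV²/2) = [0.02995·124/0.0814 + 1.85]·(0.644·4.131²/2) = [45.63 + 1.85]·5.496 = 260.9 Pa.
ΔP = 260.9 Pa = 0.261 kPa.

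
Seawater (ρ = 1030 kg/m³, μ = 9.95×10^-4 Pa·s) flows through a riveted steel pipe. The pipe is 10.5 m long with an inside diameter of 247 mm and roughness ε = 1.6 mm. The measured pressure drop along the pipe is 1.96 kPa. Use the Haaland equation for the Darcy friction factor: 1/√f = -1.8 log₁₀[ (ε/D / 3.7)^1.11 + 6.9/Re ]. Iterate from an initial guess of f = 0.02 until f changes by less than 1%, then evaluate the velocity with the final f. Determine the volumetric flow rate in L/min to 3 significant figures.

Rearranging Darcy-Weisbach: V = √(2·ΔP·D/(f·L·ρ)). With ε/D = 0.0016/0.247 = 0.00648, iterate starting from f = 0.02:
  f = 0.02 → V = √(2·1960·0.247/(0.02·10.5·1030)) = 2.116 m/s; Re = ρVD/μ = 5.41e+05; f → 0.0331
  f = 0.0331 → V = 1.645 m/s; Re = 4.205e+05; f → 0.03314
Converged (Δf/f < 1%). With the final f = 0.03314: V = √(2·1960·0.247/(0.03314·10.5·1030)) = 1.644 m/s.
Q = V·A = 1.644·(π/4·0.247²) = 0.07876 m³/s = 4730 L/min.

Q ≈ 4730 L/min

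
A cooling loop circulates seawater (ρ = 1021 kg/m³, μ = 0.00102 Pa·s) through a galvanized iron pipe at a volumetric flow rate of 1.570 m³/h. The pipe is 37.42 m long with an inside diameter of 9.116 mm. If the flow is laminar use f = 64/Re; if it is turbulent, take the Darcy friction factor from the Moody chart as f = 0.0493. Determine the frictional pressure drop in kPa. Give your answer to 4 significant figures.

Q = 1.570 m³/h = 1.570/3600 = 0.0004361 m³/s.
Cross-sectional area A = πD²/4 = π(0.009116)²/4 = 6.527e-05 m²; mean velocity V = Q/A = 0.0004361/6.527e-05 = 6.682 m/s.
Reynolds number Re = ρVD/μ = 1021 · 6.682 · 0.009116 / 0.00102 = 6.097e+04.
Re > 4000 → turbulent; use the Moody-chart value f = 0.0493.
Darcy-Weisbach: ΔP = f(L/D)(ρV²/2) = 0.0493·(37.42/0.009116)·(1021·6.682²/2) = 0.0493·4105·2.279e+04 = 4.613e+06 Pa.
ΔP = 4.613e+06 Pa = 4613 kPa.

ΔP ≈ 4613 kPa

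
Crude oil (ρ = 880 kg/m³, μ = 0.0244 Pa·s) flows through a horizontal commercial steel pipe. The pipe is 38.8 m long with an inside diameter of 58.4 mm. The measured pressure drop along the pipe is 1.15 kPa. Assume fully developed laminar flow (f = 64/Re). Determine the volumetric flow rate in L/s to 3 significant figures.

Q ≈ 0.347 L/s

For laminar flow, f = 64/Re with Re = ρVD/μ, so Darcy-Weisbach reduces to ΔP = 32μLV/D². Solving for V: V = ΔP·D²/(32μL) = 1150·(0.0584)²/(32·0.0244·38.8) = 0.1295 m/s.
Check: Re = ρVD/μ = 880·0.1295·0.0584/0.0244 = 272.7 < 2300, so the laminar assumption holds.
Q = V·A = 0.1295·(π/4·0.0584²) = 0.0003468 m³/s = 0.347 L/s.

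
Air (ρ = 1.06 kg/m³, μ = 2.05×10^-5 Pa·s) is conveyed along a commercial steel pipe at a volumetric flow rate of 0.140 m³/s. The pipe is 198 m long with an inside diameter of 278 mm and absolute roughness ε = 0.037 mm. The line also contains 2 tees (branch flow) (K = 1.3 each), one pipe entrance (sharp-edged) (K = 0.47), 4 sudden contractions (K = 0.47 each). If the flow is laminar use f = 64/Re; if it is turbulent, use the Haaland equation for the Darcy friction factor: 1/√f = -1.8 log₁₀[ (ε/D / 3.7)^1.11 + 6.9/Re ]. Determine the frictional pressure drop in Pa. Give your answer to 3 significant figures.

ΔP ≈ 60.3 Pa

Cross-sectional area A = πD²/4 = π(0.278)²/4 = 0.0607 m²; mean velocity V = Q/A = 0.14/0.0607 = 2.306 m/s.
Reynolds number Re = ρVD/μ = 1.06 · 2.306 · 0.278 / 2.05e-05 = 3.315e+04.
Re > 4000 → turbulent. Relative roughness ε/D = 3.7e-05/0.278 = 0.000133. Haaland: 1/√f = -1.8 log₁₀[(0.000133/3.7)^1.11 + 6.9/3.315e+04] = -1.8 log₁₀[1.17e-05 + 0.000208] = 6.584, so f = 0.02307.
Total minor-loss coefficient ΣK = 2·1.3 + 1·0.47 + 4·0.47 = 4.95.
ΔP = [f·L/D + ΣK]·(ρV²/2) = [0.02307·198/0.278 + 4.95]·(1.06·2.306²/2) = [16.43 + 4.95]·2.82 = 60.28 Pa.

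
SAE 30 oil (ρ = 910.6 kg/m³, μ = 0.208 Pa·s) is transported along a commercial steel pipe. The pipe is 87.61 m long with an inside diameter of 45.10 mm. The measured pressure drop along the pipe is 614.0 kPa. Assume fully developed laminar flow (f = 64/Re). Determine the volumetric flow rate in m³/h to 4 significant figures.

For laminar flow, f = 64/Re with Re = ρVD/μ, so Darcy-Weisbach reduces to ΔP = 32μLV/D². Solving for V: V = ΔP·D²/(32μL) = 6.14e+05·(0.0451)²/(32·0.208·87.61) = 2.142 m/s.
Check: Re = ρVD/μ = 910.6·2.142·0.0451/0.208 = 422.9 < 2300, so the laminar assumption holds.
Q = V·A = 2.142·(π/4·0.0451²) = 0.003421 m³/s = 12.32 m³/h.

Q ≈ 12.32 m³/h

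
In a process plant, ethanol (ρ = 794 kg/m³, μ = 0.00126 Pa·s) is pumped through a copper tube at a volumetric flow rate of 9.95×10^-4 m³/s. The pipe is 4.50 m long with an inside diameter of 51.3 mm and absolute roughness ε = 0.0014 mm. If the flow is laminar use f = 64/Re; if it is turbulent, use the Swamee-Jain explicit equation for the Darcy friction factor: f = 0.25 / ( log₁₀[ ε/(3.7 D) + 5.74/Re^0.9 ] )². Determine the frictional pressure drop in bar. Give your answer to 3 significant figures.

ΔP ≈ 0.00223 bar

Cross-sectional area A = πD²/4 = π(0.0513)²/4 = 0.002067 m²; mean velocity V = Q/A = 0.000995/0.002067 = 0.4814 m/s.
Reynolds number Re = ρVD/μ = 794 · 0.4814 · 0.0513 / 0.00126 = 1.556e+04.
Re > 4000 → turbulent. Relative roughness ε/D = 1.4e-06/0.0513 = 2.73e-05. Swamee-Jain: f = 0.25/(log₁₀[2.73e-05/3.7 + 5.74/1.556e+04^0.9])² = 0.25/(log₁₀[7.38e-06 + 0.000968])² = 0.25/(-3.011)² = 0.02758.
Darcy-Weisbach: ΔP = f(L/D)(ρV²/2) = 0.02758·(4.5/0.0513)·(794·0.4814²/2) = 0.02758·87.72·92 = 222.6 Pa.
ΔP = 222.6 Pa = 0.00223 bar.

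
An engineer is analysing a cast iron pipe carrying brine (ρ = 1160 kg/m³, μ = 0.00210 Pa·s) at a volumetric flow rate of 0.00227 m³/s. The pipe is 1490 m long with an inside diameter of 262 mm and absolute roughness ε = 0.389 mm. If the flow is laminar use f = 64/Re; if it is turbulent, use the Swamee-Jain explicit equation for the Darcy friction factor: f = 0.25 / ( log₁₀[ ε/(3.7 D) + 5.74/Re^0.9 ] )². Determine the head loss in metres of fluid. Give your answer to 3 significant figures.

Cross-sectional area A = πD²/4 = π(0.262)²/4 = 0.05391 m²; mean velocity V = Q/A = 0.00227/0.05391 = 0.0421 m/s.
Reynolds number Re = ρVD/μ = 1160 · 0.0421 · 0.262 / 0.0021 = 6094.
Re > 4000 → turbulent. Relative roughness ε/D = 0.000389/0.262 = 0.00148. Swamee-Jain: f = 0.25/(log₁₀[0.00148/3.7 + 5.74/6094^0.9])² = 0.25/(log₁₀[0.000401 + 0.00225])² = 0.25/(-2.576)² = 0.03767.
Darcy-Weisbach: ΔP = f(L/D)(ρV²/2) = 0.03767·(1490/0.262)·(1160·0.0421²/2) = 0.03767·5687·1.028 = 220.3 Pa.
Head loss h_f = ΔP/(ρg) = 220.3/(1160·9.81) = 0.0194 m.

h_f ≈ 0.0194 m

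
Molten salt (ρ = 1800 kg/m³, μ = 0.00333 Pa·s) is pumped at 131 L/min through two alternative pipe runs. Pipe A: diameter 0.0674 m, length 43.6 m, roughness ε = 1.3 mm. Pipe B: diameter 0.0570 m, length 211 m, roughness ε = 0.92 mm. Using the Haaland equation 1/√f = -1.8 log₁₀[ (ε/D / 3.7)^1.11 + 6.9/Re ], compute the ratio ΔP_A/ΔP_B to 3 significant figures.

ΔP_A/ΔP_B ≈ 0.0956

Pipe A: V = Q/A = 0.002183/0.003568 = 0.6119 m/s; Re = 2.229e+04; ε/D = 0.0193; Haaland → f = 0.04977; ΔP_A = f(L/D)(ρV²/2) = 1.085e+04 Pa.
Pipe B: V = Q/A = 0.002183/0.002552 = 0.8556 m/s; Re = 2.636e+04; ε/D = 0.0161; Haaland → f = 0.04655; ΔP_B = f(L/D)(ρV²/2) = 1.135e+05 Pa.
ΔP_A/ΔP_B = 1.085e+04/1.135e+05 = 0.0956.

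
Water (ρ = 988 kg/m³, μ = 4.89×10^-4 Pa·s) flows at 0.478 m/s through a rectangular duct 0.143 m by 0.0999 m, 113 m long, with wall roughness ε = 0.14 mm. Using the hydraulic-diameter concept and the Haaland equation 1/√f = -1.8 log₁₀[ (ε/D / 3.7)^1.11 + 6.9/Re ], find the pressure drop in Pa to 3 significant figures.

ΔP ≈ 2430 Pa

Hydraulic diameter D_h = 4A/P = 4·(0.143·0.0999)/(2·(0.143+0.0999)) = 0.05714/0.4858 = 0.1176 m.
Re = ρVD_h/μ = 988·0.478·0.1176/0.000489 = 1.136e+05.
ε/D_h = 0.00014/0.1176 = 0.00119; Haaland gives 1/√f = -1.8 log₁₀[0.000133+6.07e-05] = 6.684, so f = 0.02239.
ΔP = f(L/D_h)(ρV²/2) = 0.02239·113/0.1176·112.9 = 2427 Pa.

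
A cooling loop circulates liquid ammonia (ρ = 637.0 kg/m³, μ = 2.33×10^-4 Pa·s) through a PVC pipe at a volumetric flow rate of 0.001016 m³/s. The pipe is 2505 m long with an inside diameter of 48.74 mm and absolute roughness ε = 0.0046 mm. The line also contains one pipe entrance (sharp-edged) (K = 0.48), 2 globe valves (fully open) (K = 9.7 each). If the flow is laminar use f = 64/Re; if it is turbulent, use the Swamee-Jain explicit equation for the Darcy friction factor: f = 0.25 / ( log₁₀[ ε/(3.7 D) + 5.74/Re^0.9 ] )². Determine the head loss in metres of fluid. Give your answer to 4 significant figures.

h_f ≈ 15.52 m

Cross-sectional area A = πD²/4 = π(0.04874)²/4 = 0.001866 m²; mean velocity V = Q/A = 0.001016/0.001866 = 0.5445 m/s.
Reynolds number Re = ρVD/μ = 637 · 0.5445 · 0.04874 / 0.000233 = 7.256e+04.
Re > 4000 → turbulent. Relative roughness ε/D = 4.6e-06/0.04874 = 9.44e-05. Swamee-Jain: f = 0.25/(log₁₀[9.44e-05/3.7 + 5.74/7.256e+04^0.9])² = 0.25/(log₁₀[2.55e-05 + 0.000242])² = 0.25/(-3.572)² = 0.01959.
Total minor-loss coefficient ΣK = 1·0.48 + 2·9.7 = 19.9.
ΔP = [f·L/D + ΣK]·(ρV²/2) = [0.01959·2505/0.04874 + 19.9]·(637·0.5445²/2) = [1007 + 19.9]·94.44 = 9.697e+04 Pa.
Head loss h_f = ΔP/(ρg) = 9.697e+04/(637·9.81) = 15.52 m.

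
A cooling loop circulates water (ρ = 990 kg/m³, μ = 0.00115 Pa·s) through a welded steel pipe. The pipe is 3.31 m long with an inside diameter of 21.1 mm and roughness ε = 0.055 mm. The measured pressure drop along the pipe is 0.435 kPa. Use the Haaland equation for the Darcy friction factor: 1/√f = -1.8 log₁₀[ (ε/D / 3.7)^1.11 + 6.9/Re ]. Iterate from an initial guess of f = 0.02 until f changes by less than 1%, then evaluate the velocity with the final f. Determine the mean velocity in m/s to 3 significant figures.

Rearranging Darcy-Weisbach: V = √(2·ΔP·D/(f·L·ρ)). With ε/D = 5.5e-05/0.0211 = 0.00261, iterate starting from f = 0.02:
  f = 0.02 → V = √(2·435·0.0211/(0.02·3.31·990)) = 0.5292 m/s; Re = ρVD/μ = 9613; f → 0.03464
  f = 0.03464 → V = 0.4022 m/s; Re = 7305; f → 0.03672
  f = 0.03672 → V = 0.3906 m/s; Re = 7094; f → 0.03697
Converged (Δf/f < 1%). With the final f = 0.03697: V = √(2·435·0.0211/(0.03697·3.31·990)) = 0.3893 m/s.

V ≈ 0.389 m/s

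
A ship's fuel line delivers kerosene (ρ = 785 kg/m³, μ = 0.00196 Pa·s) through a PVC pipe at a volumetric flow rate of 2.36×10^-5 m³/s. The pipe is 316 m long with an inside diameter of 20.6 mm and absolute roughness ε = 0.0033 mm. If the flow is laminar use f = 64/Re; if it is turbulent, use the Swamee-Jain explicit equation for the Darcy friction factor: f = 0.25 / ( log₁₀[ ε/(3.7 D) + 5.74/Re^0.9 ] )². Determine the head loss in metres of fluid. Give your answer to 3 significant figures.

Cross-sectional area A = πD²/4 = π(0.0206)²/4 = 0.0003333 m²; mean velocity V = Q/A = 2.36e-05/0.0003333 = 0.07081 m/s.
Reynolds number Re = ρVD/μ = 785 · 0.07081 · 0.0206 / 0.00196 = 584.2.
Re < 2300 → laminar flow, so f = 64/Re = 64/584.2 = 0.1095 (the turbulent correlation is not needed).
Darcy-Weisbach: ΔP = f(L/D)(ρV²/2) = 0.1095·(316/0.0206)·(785·0.07081²/2) = 0.1095·1.534e+04·1.968 = 3307 Pa.
Head loss h_f = ΔP/(ρg) = 3307/(785·9.81) = 0.429 m.

h_f ≈ 0.429 m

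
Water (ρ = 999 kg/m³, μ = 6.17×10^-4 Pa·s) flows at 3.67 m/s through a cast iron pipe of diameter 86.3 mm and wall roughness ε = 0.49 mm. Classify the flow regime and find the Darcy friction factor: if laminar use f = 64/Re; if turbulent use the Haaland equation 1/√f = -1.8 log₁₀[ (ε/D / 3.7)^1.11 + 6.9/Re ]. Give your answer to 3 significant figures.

Re = ρVD/μ = 999·3.67·0.0863/0.000617 = 5.128e+05.
Re > 4000 → turbulent. ε/D = 0.00049/0.0863 = 0.00568; Haaland: 1/√f = -1.8 log₁₀[0.000752 + 1.35e-05] = 5.609, so f = 0.03179.

f ≈ 0.0318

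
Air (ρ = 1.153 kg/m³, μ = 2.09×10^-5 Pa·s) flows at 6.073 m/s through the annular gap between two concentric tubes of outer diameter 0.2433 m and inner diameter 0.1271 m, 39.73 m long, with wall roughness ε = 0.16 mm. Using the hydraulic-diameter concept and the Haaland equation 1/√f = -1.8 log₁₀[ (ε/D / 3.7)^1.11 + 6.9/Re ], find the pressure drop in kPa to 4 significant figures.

Hydraulic diameter D_h = 4A/P = D_o - D_i = 0.2433 - 0.1271 = 0.1162 m.
Re = ρVD_h/μ = 1.153·6.073·0.1162/2.09e-05 = 3.893e+04.
ε/D_h = 0.00016/0.1162 = 0.00138; Haaland gives 1/√f = -1.8 log₁₀[0.000156+0.000177] = 6.259, so f = 0.02553.
ΔP = f(L/D_h)(ρV²/2) = 0.02553·39.73/0.1162·21.26 = 185.6 Pa.
ΔP = 0.1856 kPa.

ΔP ≈ 0.1856 kPa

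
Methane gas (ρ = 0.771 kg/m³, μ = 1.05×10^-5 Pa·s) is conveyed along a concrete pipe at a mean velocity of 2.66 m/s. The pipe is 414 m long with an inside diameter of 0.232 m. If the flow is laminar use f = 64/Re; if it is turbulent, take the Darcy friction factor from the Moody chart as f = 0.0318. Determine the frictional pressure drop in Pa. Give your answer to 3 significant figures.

ΔP ≈ 155 Pa

Reynolds number Re = ρVD/μ = 0.771 · 2.66 · 0.232 / 1.05e-05 = 4.531e+04.
Re > 4000 → turbulent; use the Moody-chart value f = 0.0318.
Darcy-Weisbach: ΔP = f(L/D)(ρV²/2) = 0.0318·(414/0.232)·(0.771·2.66²/2) = 0.0318·1784·2.728 = 154.8 Pa.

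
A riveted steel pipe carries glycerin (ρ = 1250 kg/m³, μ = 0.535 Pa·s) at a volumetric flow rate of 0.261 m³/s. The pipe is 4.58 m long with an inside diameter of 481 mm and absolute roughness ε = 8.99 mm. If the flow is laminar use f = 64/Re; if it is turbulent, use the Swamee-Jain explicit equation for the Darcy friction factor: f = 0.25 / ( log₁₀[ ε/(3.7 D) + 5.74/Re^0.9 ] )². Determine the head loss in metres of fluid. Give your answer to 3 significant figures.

Cross-sectional area A = πD²/4 = π(0.481)²/4 = 0.1817 m²; mean velocity V = Q/A = 0.261/0.1817 = 1.436 m/s.
Reynolds number Re = ρVD/μ = 1250 · 1.436 · 0.481 / 0.535 = 1614.
Re < 2300 → laminar flow, so f = 64/Re = 64/1614 = 0.03965 (the turbulent correlation is not needed).
Darcy-Weisbach: ΔP = f(L/D)(ρV²/2) = 0.03965·(4.58/0.481)·(1250·1.436²/2) = 0.03965·9.522·1289 = 486.8 Pa.
Head loss h_f = ΔP/(ρg) = 486.8/(1250·9.81) = 0.0397 m.

h_f ≈ 0.0397 m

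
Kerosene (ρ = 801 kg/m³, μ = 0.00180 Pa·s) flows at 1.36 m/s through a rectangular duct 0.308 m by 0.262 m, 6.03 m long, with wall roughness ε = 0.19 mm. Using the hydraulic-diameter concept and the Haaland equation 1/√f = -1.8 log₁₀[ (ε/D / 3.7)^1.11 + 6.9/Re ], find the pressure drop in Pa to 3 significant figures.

Hydraulic diameter D_h = 4A/P = 4·(0.308·0.262)/(2·(0.308+0.262)) = 0.3228/1.14 = 0.2831 m.
Re = ρVD_h/μ = 801·1.36·0.2831/0.0018 = 1.714e+05.
ε/D_h = 0.00019/0.2831 = 0.000671; Haaland gives 1/√f = -1.8 log₁₀[7.03e-05+4.03e-05] = 7.121, so f = 0.01972.
ΔP = f(L/D_h)(ρV²/2) = 0.01972·6.03/0.2831·740.8 = 311.1 Pa.

ΔP ≈ 311 Pa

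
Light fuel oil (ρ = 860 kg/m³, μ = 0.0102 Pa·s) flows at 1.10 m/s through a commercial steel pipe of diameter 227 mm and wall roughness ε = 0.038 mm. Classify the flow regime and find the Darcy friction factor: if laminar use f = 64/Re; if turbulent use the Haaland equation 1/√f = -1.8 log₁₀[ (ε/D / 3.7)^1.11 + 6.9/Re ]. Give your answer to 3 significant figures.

Re = ρVD/μ = 860·1.1·0.227/0.0102 = 2.105e+04.
Re > 4000 → turbulent. ε/D = 3.8e-05/0.227 = 0.000167; Haaland: 1/√f = -1.8 log₁₀[1.51e-05 + 0.000328] = 6.237, so f = 0.02571.

f ≈ 0.0257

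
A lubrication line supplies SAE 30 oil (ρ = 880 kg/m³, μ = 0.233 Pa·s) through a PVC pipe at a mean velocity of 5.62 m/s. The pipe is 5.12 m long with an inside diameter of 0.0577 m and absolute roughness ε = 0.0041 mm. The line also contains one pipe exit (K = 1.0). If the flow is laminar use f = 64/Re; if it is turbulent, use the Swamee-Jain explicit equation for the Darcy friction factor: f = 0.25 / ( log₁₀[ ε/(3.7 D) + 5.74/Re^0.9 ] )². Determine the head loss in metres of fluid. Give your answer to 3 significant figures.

Reynolds number Re = ρVD/μ = 880 · 5.62 · 0.0577 / 0.233 = 1225.
Re < 2300 → laminar flow, so f = 64/Re = 64/1225 = 0.05226 (the turbulent correlation is not needed).
Total minor-loss coefficient ΣK = 1·1 = 1.
ΔP = [f·L/D + ΣK]·(ρV²/2) = [0.05226·5.12/0.0577 + 1]·(880·5.62²/2) = [4.637 + 1]·1.39e+04 = 7.834e+04 Pa.
Head loss h_f = ΔP/(ρg) = 7.834e+04/(880·9.81) = 9.07 m.

h_f ≈ 9.07 m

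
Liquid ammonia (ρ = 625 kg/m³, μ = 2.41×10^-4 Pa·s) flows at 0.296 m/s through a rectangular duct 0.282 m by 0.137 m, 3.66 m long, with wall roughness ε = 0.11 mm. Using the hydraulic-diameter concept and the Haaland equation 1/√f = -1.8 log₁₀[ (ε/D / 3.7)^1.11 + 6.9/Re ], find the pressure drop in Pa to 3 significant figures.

ΔP ≈ 10.7 Pa

Hydraulic diameter D_h = 4A/P = 4·(0.282·0.137)/(2·(0.282+0.137)) = 0.1545/0.838 = 0.1844 m.
Re = ρVD_h/μ = 625·0.296·0.1844/0.000241 = 1.416e+05.
ε/D_h = 0.00011/0.1844 = 0.000596; Haaland gives 1/√f = -1.8 log₁₀[6.17e-05+4.87e-05] = 7.122, so f = 0.01971.
ΔP = f(L/D_h)(ρV²/2) = 0.01971·3.66/0.1844·27.38 = 10.71 Pa.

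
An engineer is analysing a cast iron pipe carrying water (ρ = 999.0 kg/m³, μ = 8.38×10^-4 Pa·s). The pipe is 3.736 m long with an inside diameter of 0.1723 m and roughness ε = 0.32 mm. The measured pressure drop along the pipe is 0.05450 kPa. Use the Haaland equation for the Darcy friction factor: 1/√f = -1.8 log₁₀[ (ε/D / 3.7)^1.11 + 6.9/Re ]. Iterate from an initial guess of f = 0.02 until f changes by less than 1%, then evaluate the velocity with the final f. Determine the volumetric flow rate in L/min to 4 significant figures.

Rearranging Darcy-Weisbach: V = √(2·ΔP·D/(f·L·ρ)). With ε/D = 0.00032/0.1723 = 0.00186, iterate starting from f = 0.02:
  f = 0.02 → V = √(2·54.5·0.1723/(0.02·3.736·999)) = 0.5016 m/s; Re = ρVD/μ = 1.03e+05; f → 0.02455
  f = 0.02455 → V = 0.4527 m/s; Re = 9.299e+04; f → 0.0247
Converged (Δf/f < 1%). With the final f = 0.0247: V = √(2·54.5·0.1723/(0.0247·3.736·999)) = 0.4514 m/s.
Q = V·A = 0.4514·(π/4·0.1723²) = 0.01052 m³/s = 631.4 L/min.

Q ≈ 631.4 L/min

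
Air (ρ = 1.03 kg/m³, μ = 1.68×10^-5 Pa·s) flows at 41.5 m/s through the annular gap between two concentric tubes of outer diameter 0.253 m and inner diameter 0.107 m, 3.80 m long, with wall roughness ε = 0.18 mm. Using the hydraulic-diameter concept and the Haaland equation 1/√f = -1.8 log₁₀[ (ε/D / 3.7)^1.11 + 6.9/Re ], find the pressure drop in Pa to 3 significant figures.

Hydraulic diameter D_h = 4A/P = D_o - D_i = 0.253 - 0.107 = 0.146 m.
Re = ρVD_h/μ = 1.03·41.5·0.146/1.68e-05 = 3.715e+05.
ε/D_h = 0.00018/0.146 = 0.00123; Haaland gives 1/√f = -1.8 log₁₀[0.000138+1.86e-05] = 6.849, so f = 0.02132.
ΔP = f(L/D_h)(ρV²/2) = 0.02132·3.8/0.146·887 = 492.1 Pa.

ΔP ≈ 492 Pa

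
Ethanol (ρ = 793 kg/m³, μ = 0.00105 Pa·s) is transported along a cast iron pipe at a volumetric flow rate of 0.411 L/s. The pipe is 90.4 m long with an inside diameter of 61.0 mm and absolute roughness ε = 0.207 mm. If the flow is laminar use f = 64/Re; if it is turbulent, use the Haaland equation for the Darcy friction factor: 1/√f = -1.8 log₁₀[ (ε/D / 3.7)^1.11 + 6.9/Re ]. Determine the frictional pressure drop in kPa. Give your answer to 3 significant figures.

ΔP ≈ 0.449 kPa

Q = 0.411 L/s = 0.411/1000 = 0.000411 m³/s.
Cross-sectional area A = πD²/4 = π(0.061)²/4 = 0.002922 m²; mean velocity V = Q/A = 0.000411/0.002922 = 0.1406 m/s.
Reynolds number Re = ρVD/μ = 793 · 0.1406 · 0.061 / 0.00105 = 6479.
Re > 4000 → turbulent. Relative roughness ε/D = 0.000207/0.061 = 0.00339. Haaland: 1/√f = -1.8 log₁₀[(0.00339/3.7)^1.11 + 6.9/6479] = -1.8 log₁₀[0.000425 + 0.00106] = 5.088, so f = 0.03862.
Darcy-Weisbach: ΔP = f(L/D)(ρV²/2) = 0.03862·(90.4/0.061)·(793·0.1406²/2) = 0.03862·1482·7.842 = 448.9 Pa.
ΔP = 448.9 Pa = 0.449 kPa.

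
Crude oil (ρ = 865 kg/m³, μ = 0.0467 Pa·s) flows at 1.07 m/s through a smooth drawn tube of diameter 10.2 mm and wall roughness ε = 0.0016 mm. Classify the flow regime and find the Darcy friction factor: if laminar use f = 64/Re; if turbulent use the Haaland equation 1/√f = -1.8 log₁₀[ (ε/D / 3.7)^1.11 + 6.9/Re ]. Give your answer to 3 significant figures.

f ≈ 0.317

Re = ρVD/μ = 865·1.07·0.0102/0.0467 = 202.2.
Re < 2300 → laminar, so f = 64/Re = 0.3166 (roughness is irrelevant in laminar flow).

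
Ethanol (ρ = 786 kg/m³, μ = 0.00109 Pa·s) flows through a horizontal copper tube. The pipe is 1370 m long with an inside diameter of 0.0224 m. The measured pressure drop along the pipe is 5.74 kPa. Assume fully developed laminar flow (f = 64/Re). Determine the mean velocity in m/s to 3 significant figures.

V ≈ 0.0603 m/s

For laminar flow, f = 64/Re with Re = ρVD/μ, so Darcy-Weisbach reduces to ΔP = 32μLV/D². Solving for V: V = ΔP·D²/(32μL) = 5740·(0.0224)²/(32·0.00109·1370) = 0.06027 m/s.
Check: Re = ρVD/μ = 786·0.06027·0.0224/0.00109 = 973.5 < 2300, so the laminar assumption holds.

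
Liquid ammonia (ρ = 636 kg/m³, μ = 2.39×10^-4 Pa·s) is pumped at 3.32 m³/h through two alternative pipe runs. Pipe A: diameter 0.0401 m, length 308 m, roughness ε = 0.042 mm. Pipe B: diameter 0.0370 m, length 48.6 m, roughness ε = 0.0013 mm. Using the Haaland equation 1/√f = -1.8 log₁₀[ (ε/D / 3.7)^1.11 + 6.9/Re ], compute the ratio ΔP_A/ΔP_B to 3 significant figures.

Pipe A: V = Q/A = 0.0009222/0.001263 = 0.7302 m/s; Re = 7.792e+04; ε/D = 0.00105; Haaland → f = 0.02266; ΔP_A = f(L/D)(ρV²/2) = 2.951e+04 Pa.
Pipe B: V = Q/A = 0.0009222/0.001075 = 0.8577 m/s; Re = 8.445e+04; ε/D = 3.51e-05; Haaland → f = 0.0186; ΔP_B = f(L/D)(ρV²/2) = 5715 Pa.
ΔP_A/ΔP_B = 2.951e+04/5715 = 5.16.

ΔP_A/ΔP_B ≈ 5.16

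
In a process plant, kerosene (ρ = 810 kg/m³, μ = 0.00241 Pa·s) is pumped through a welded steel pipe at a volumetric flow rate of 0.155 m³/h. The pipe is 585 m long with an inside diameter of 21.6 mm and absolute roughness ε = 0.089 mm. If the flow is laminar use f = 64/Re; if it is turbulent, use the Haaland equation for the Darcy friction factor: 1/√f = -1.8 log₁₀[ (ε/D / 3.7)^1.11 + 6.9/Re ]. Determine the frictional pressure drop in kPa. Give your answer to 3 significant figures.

Q = 0.155 m³/h = 0.155/3600 = 4.306e-05 m³/s.
Cross-sectional area A = πD²/4 = π(0.0216)²/4 = 0.0003664 m²; mean velocity V = Q/A = 4.306e-05/0.0003664 = 0.1175 m/s.
Reynolds number Re = ρVD/μ = 810 · 0.1175 · 0.0216 / 0.00241 = 853.
Re < 2300 → laminar flow, so f = 64/Re = 64/853 = 0.07503 (the turbulent correlation is not needed).
Darcy-Weisbach: ΔP = f(L/D)(ρV²/2) = 0.07503·(585/0.0216)·(810·0.1175²/2) = 0.07503·2.708e+04·5.591 = 1.136e+04 Pa.
ΔP = 1.136e+04 Pa = 11.4 kPa.

ΔP ≈ 11.4 kPa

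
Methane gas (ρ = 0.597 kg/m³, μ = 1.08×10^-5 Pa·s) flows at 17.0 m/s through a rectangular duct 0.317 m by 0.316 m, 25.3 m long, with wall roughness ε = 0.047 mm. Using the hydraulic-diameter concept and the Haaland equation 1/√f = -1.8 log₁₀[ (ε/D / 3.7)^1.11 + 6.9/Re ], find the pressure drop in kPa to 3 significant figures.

ΔP ≈ 0.108 kPa

Hydraulic diameter D_h = 4A/P = 4·(0.317·0.316)/(2·(0.317+0.316)) = 0.4007/1.266 = 0.3165 m.
Re = ρVD_h/μ = 0.597·17·0.3165/1.08e-05 = 2.974e+05.
ε/D_h = 4.7e-05/0.3165 = 0.000148; Haaland gives 1/√f = -1.8 log₁₀[1.32e-05+2.32e-05] = 7.99, so f = 0.01566.
ΔP = f(L/D_h)(ρV²/2) = 0.01566·25.3/0.3165·86.27 = 108 Pa.
ΔP = 0.108 kPa.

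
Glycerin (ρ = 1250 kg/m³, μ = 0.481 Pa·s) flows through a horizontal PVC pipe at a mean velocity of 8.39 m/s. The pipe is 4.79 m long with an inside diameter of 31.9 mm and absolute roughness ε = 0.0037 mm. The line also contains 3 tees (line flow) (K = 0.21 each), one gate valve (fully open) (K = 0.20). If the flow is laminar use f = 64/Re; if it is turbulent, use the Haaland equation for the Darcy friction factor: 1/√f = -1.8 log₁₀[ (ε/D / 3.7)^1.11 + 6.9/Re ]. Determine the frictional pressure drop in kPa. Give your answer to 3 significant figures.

ΔP ≈ 644 kPa

Reynolds number Re = ρVD/μ = 1250 · 8.39 · 0.0319 / 0.481 = 695.5.
Re < 2300 → laminar flow, so f = 64/Re = 64/695.5 = 0.09202 (the turbulent correlation is not needed).
Total minor-loss coefficient ΣK = 3·0.21 + 1·0.2 = 0.83.
ΔP = [f·L/D + ΣK]·(ρV²/2) = [0.09202·4.79/0.0319 + 0.83]·(1250·8.39²/2) = [13.82 + 0.83]·4.4e+04 = 6.444e+05 Pa.
ΔP = 6.444e+05 Pa = 644 kPa.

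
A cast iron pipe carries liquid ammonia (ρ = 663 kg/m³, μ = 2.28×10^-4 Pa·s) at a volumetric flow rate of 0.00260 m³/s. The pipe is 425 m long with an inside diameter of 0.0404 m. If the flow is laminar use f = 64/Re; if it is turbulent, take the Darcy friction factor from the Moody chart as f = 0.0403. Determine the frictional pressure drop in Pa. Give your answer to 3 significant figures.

Cross-sectional area A = πD²/4 = π(0.0404)²/4 = 0.001282 m²; mean velocity V = Q/A = 0.0026/0.001282 = 2.028 m/s.
Reynolds number Re = ρVD/μ = 663 · 2.028 · 0.0404 / 0.000228 = 2.383e+05.
Re > 4000 → turbulent; use the Moody-chart value f = 0.0403.
Darcy-Weisbach: ΔP = f(L/D)(ρV²/2) = 0.0403·(425/0.0404)·(663·2.028²/2) = 0.0403·1.052e+04·1364 = 5.781e+05 Pa.

ΔP ≈ 578000 Pa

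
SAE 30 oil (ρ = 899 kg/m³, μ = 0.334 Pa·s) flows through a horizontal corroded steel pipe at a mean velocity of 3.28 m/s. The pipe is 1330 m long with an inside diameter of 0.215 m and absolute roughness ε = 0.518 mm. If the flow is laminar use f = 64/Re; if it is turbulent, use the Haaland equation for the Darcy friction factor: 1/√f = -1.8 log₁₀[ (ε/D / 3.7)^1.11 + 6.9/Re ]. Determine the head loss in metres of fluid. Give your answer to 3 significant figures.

h_f ≈ 114 m

Reynolds number Re = ρVD/μ = 899 · 3.28 · 0.215 / 0.334 = 1898.
Re < 2300 → laminar flow, so f = 64/Re = 64/1898 = 0.03372 (the turbulent correlation is not needed).
Darcy-Weisbach: ΔP = f(L/D)(ρV²/2) = 0.03372·(1330/0.215)·(899·3.28²/2) = 0.03372·6186·4836 = 1.009e+06 Pa.
Head loss h_f = ΔP/(ρg) = 1.009e+06/(899·9.81) = 114 m.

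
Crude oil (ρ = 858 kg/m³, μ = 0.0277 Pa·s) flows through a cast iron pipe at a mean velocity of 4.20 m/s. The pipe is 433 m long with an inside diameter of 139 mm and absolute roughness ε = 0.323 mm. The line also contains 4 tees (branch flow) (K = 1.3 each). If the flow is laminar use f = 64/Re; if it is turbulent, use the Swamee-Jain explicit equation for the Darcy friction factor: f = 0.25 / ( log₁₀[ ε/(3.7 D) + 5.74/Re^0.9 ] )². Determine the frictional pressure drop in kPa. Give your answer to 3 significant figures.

Reynolds number Re = ρVD/μ = 858 · 4.2 · 0.139 / 0.0277 = 1.808e+04.
Re > 4000 → turbulent. Relative roughness ε/D = 0.000323/0.139 = 0.00232. Swamee-Jain: f = 0.25/(log₁₀[0.00232/3.7 + 5.74/1.808e+04^0.9])² = 0.25/(log₁₀[0.000628 + 0.000846])² = 0.25/(-2.831)² = 0.03118.
Total minor-loss coefficient ΣK = 4·1.3 = 5.2.
ΔP = [f·L/D + ΣK]·(ρV²/2) = [0.03118·433/0.139 + 5.2]·(858·4.2²/2) = [97.14 + 5.2]·7568 = 7.744e+05 Pa.
ΔP = 7.744e+05 Pa = 774 kPa.

ΔP ≈ 774 kPa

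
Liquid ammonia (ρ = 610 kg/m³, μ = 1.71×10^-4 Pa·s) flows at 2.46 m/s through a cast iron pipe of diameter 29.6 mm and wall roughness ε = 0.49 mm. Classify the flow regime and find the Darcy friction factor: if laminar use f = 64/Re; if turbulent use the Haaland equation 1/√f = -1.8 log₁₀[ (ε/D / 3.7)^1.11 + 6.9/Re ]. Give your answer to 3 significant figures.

f ≈ 0.0455

Re = ρVD/μ = 610·2.46·0.0296/0.000171 = 2.598e+05.
Re > 4000 → turbulent. ε/D = 0.00049/0.0296 = 0.0166; Haaland: 1/√f = -1.8 log₁₀[0.00247 + 2.66e-05] = 4.686, so f = 0.04555.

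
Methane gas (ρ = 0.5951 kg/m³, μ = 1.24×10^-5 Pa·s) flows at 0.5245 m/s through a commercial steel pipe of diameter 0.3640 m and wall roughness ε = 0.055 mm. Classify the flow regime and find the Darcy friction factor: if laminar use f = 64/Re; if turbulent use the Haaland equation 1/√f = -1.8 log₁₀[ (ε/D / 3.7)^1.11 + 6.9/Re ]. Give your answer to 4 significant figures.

f ≈ 0.03180

Re = ρVD/μ = 0.5951·0.5245·0.364/1.24e-05 = 9163.
Re > 4000 → turbulent. ε/D = 5.5e-05/0.364 = 0.000151; Haaland: 1/√f = -1.8 log₁₀[1.34e-05 + 0.000753] = 5.608, so f = 0.0318.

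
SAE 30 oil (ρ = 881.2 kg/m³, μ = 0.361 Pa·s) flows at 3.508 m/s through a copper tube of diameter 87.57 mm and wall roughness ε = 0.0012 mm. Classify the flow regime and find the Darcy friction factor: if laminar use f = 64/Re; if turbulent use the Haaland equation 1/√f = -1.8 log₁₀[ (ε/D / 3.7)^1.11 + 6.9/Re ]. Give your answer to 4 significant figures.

f ≈ 0.08535

Re = ρVD/μ = 881.2·3.508·0.08757/0.361 = 749.9.
Re < 2300 → laminar, so f = 64/Re = 0.08535 (roughness is irrelevant in laminar flow).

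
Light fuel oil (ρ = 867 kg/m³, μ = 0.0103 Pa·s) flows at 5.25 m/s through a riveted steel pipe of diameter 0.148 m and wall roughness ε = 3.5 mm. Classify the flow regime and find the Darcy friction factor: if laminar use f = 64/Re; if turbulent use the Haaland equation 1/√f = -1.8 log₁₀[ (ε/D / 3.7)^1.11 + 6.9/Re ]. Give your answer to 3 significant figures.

Re = ρVD/μ = 867·5.25·0.148/0.0103 = 6.54e+04.
Re > 4000 → turbulent. ε/D = 0.0035/0.148 = 0.0236; Haaland: 1/√f = -1.8 log₁₀[0.00367 + 0.000105] = 4.362, so f = 0.05255.

f ≈ 0.0526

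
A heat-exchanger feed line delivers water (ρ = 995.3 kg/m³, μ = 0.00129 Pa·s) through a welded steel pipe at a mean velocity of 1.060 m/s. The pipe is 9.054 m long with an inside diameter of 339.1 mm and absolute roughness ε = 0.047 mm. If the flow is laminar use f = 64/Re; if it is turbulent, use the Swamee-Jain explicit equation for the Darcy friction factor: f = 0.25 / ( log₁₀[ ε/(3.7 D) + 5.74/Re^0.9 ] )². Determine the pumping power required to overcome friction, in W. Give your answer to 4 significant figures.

Reynolds number Re = ρVD/μ = 995.3 · 1.06 · 0.3391 / 0.00129 = 2.773e+05.
Re > 4000 → turbulent. Relative roughness ε/D = 4.7e-05/0.3391 = 0.000139. Swamee-Jain: f = 0.25/(log₁₀[0.000139/3.7 + 5.74/2.773e+05^0.9])² = 0.25/(log₁₀[3.75e-05 + 7.25e-05])² = 0.25/(-3.959)² = 0.01595.
Darcy-Weisbach: ΔP = f(L/D)(ρV²/2) = 0.01595·(9.054/0.3391)·(995.3·1.06²/2) = 0.01595·26.7·559.2 = 238.2 Pa.
Q = V·A = 1.06·0.09031 = 0.09573 m³/s.
Pumping power P = QΔP = 0.09573·238.2 = 22.798 W = 22.80 W.

P ≈ 22.80 W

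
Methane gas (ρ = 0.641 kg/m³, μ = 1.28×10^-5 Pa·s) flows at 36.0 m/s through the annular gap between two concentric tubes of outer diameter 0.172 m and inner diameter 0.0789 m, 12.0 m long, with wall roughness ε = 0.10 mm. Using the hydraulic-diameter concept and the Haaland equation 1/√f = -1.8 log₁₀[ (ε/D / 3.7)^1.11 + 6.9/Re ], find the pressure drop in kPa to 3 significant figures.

Hydraulic diameter D_h = 4A/P = D_o - D_i = 0.172 - 0.0789 = 0.0931 m.
Re = ρVD_h/μ = 0.641·36·0.0931/1.28e-05 = 1.678e+05.
ε/D_h = 0.0001/0.0931 = 0.00107; Haaland gives 1/√f = -1.8 log₁₀[0.000119+4.11e-05] = 6.834, so f = 0.02141.
ΔP = f(L/D_h)(ρV²/2) = 0.02141·12/0.0931·415.4 = 1146 Pa.
ΔP = 1.15 kPa.

ΔP ≈ 1.15 kPa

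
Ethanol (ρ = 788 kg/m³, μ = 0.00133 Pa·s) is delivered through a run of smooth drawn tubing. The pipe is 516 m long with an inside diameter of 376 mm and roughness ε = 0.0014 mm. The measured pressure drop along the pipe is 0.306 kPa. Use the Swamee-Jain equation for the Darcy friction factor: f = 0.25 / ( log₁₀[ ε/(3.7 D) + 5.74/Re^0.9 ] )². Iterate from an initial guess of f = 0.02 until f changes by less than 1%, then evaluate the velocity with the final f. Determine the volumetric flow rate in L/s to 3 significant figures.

Q ≈ 17.6 L/s

Rearranging Darcy-Weisbach: V = √(2·ΔP·D/(f·L·ρ)). With ε/D = 1.4e-06/0.376 = 3.72e-06, iterate starting from f = 0.02:
  f = 0.02 → V = √(2·306·0.376/(0.02·516·788)) = 0.1682 m/s; Re = ρVD/μ = 3.747e+04; f → 0.02219
  f = 0.02219 → V = 0.1597 m/s; Re = 3.558e+04; f → 0.02246
  f = 0.02246 → V = 0.1587 m/s; Re = 3.536e+04; f → 0.02249
Converged (Δf/f < 1%). With the final f = 0.02249: V = √(2·306·0.376/(0.02249·516·788)) = 0.1586 m/s.
Q = V·A = 0.1586·(π/4·0.376²) = 0.01761 m³/s = 17.6 L/s.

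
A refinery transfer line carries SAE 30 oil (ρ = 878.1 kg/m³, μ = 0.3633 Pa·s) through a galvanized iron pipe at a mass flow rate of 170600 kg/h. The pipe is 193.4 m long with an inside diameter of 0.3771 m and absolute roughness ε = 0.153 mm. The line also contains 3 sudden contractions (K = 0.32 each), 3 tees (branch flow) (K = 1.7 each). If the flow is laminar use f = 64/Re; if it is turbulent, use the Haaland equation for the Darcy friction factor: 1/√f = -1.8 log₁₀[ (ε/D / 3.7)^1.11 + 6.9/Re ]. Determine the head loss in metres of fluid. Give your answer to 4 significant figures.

h_f ≈ 0.9590 m

ṁ = 170600 kg/h = 170600/3600 = 47.39 kg/s.
A = πD²/4 = π(0.3771)²/4 = 0.1117 m²; mean velocity V = ṁ/(ρA) = 47.39/(878.1 · 0.1117) = 0.4832 m/s.
Reynolds number Re = ρVD/μ = 878.1 · 0.4832 · 0.3771 / 0.363 = 440.4.
Re < 2300 → laminar flow, so f = 64/Re = 64/440.4 = 0.1453 (the turbulent correlation is not needed).
Total minor-loss coefficient ΣK = 3·0.32 + 3·1.7 = 6.06.
ΔP = [f·L/D + ΣK]·(ρV²/2) = [0.1453·193.4/0.3771 + 6.06]·(878.1·0.4832²/2) = [74.53 + 6.06]·102.5 = 8261 Pa.
Head loss h_f = ΔP/(ρg) = 8261/(878.1·9.81) = 0.9590 m.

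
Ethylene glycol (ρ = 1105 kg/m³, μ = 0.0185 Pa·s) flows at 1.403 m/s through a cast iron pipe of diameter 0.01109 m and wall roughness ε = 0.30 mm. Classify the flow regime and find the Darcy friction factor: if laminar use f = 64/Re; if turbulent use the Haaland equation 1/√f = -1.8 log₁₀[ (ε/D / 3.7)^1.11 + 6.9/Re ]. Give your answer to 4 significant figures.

Re = ρVD/μ = 1105·1.403·0.01109/0.0185 = 929.4.
Re < 2300 → laminar, so f = 64/Re = 0.06887 (roughness is irrelevant in laminar flow).

f ≈ 0.06887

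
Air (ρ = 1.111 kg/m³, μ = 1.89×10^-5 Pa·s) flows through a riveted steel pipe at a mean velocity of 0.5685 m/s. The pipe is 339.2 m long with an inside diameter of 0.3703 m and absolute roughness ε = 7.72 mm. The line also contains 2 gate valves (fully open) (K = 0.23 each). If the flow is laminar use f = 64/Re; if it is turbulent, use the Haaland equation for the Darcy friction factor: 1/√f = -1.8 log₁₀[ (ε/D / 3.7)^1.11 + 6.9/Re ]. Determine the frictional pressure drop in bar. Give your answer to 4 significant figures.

ΔP ≈ 8.703×10^-5 bar

Reynolds number Re = ρVD/μ = 1.111 · 0.5685 · 0.3703 / 1.89e-05 = 1.237e+04.
Re > 4000 → turbulent. Relative roughness ε/D = 0.00772/0.3703 = 0.0208. Haaland: 1/√f = -1.8 log₁₀[(0.0208/3.7)^1.11 + 6.9/1.237e+04] = -1.8 log₁₀[0.00319 + 0.000558] = 4.368, so f = 0.05242.
Total minor-loss coefficient ΣK = 2·0.23 = 0.46.
ΔP = [f·L/D + ΣK]·(ρV²/2) = [0.05242·339.2/0.3703 + 0.46]·(1.111·0.5685²/2) = [48.02 + 0.46]·0.1795 = 8.703 Pa.
ΔP = 8.703 Pa = 8.703×10^-5 bar.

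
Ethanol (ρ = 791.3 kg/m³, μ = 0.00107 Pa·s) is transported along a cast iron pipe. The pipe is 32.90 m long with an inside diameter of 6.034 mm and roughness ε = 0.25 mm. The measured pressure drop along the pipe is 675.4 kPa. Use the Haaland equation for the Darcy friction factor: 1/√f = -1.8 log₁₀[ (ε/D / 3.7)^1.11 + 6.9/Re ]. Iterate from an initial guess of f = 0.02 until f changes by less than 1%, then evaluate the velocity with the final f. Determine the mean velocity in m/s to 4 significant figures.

Rearranging Darcy-Weisbach: V = √(2·ΔP·D/(f·L·ρ)). With ε/D = 0.00025/0.006034 = 0.0414, iterate starting from f = 0.02:
  f = 0.02 → V = √(2·6.754e+05·0.006034/(0.02·32.9·791.3)) = 3.957 m/s; Re = ρVD/μ = 1.766e+04; f → 0.06731
  f = 0.06731 → V = 2.157 m/s; Re = 9624; f → 0.06854
  f = 0.06854 → V = 2.137 m/s; Re = 9538; f → 0.06856
Converged (Δf/f < 1%). With the final f = 0.06856: V = √(2·6.754e+05·0.006034/(0.06856·32.9·791.3)) = 2.137 m/s.

V ≈ 2.137 m/s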